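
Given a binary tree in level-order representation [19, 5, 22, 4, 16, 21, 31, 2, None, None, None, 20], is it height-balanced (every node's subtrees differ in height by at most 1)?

Tree (level-order array): [19, 5, 22, 4, 16, 21, 31, 2, None, None, None, 20]
Definition: a tree is height-balanced if, at every node, |h(left) - h(right)| <= 1 (empty subtree has height -1).
Bottom-up per-node check:
  node 2: h_left=-1, h_right=-1, diff=0 [OK], height=0
  node 4: h_left=0, h_right=-1, diff=1 [OK], height=1
  node 16: h_left=-1, h_right=-1, diff=0 [OK], height=0
  node 5: h_left=1, h_right=0, diff=1 [OK], height=2
  node 20: h_left=-1, h_right=-1, diff=0 [OK], height=0
  node 21: h_left=0, h_right=-1, diff=1 [OK], height=1
  node 31: h_left=-1, h_right=-1, diff=0 [OK], height=0
  node 22: h_left=1, h_right=0, diff=1 [OK], height=2
  node 19: h_left=2, h_right=2, diff=0 [OK], height=3
All nodes satisfy the balance condition.
Result: Balanced


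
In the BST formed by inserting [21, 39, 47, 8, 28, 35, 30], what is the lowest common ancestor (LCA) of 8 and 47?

Tree insertion order: [21, 39, 47, 8, 28, 35, 30]
Tree (level-order array): [21, 8, 39, None, None, 28, 47, None, 35, None, None, 30]
In a BST, the LCA of p=8, q=47 is the first node v on the
root-to-leaf path with p <= v <= q (go left if both < v, right if both > v).
Walk from root:
  at 21: 8 <= 21 <= 47, this is the LCA
LCA = 21


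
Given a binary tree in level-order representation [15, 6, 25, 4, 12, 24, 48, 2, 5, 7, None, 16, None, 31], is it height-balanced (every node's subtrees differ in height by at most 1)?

Tree (level-order array): [15, 6, 25, 4, 12, 24, 48, 2, 5, 7, None, 16, None, 31]
Definition: a tree is height-balanced if, at every node, |h(left) - h(right)| <= 1 (empty subtree has height -1).
Bottom-up per-node check:
  node 2: h_left=-1, h_right=-1, diff=0 [OK], height=0
  node 5: h_left=-1, h_right=-1, diff=0 [OK], height=0
  node 4: h_left=0, h_right=0, diff=0 [OK], height=1
  node 7: h_left=-1, h_right=-1, diff=0 [OK], height=0
  node 12: h_left=0, h_right=-1, diff=1 [OK], height=1
  node 6: h_left=1, h_right=1, diff=0 [OK], height=2
  node 16: h_left=-1, h_right=-1, diff=0 [OK], height=0
  node 24: h_left=0, h_right=-1, diff=1 [OK], height=1
  node 31: h_left=-1, h_right=-1, diff=0 [OK], height=0
  node 48: h_left=0, h_right=-1, diff=1 [OK], height=1
  node 25: h_left=1, h_right=1, diff=0 [OK], height=2
  node 15: h_left=2, h_right=2, diff=0 [OK], height=3
All nodes satisfy the balance condition.
Result: Balanced


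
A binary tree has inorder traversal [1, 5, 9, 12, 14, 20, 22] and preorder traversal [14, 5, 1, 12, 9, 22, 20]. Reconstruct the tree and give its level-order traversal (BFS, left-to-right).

Inorder:  [1, 5, 9, 12, 14, 20, 22]
Preorder: [14, 5, 1, 12, 9, 22, 20]
Algorithm: preorder visits root first, so consume preorder in order;
for each root, split the current inorder slice at that value into
left-subtree inorder and right-subtree inorder, then recurse.
Recursive splits:
  root=14; inorder splits into left=[1, 5, 9, 12], right=[20, 22]
  root=5; inorder splits into left=[1], right=[9, 12]
  root=1; inorder splits into left=[], right=[]
  root=12; inorder splits into left=[9], right=[]
  root=9; inorder splits into left=[], right=[]
  root=22; inorder splits into left=[20], right=[]
  root=20; inorder splits into left=[], right=[]
Reconstructed level-order: [14, 5, 22, 1, 12, 20, 9]


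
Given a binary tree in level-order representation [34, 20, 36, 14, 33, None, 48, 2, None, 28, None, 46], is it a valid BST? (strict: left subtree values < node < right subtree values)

Level-order array: [34, 20, 36, 14, 33, None, 48, 2, None, 28, None, 46]
Validate using subtree bounds (lo, hi): at each node, require lo < value < hi,
then recurse left with hi=value and right with lo=value.
Preorder trace (stopping at first violation):
  at node 34 with bounds (-inf, +inf): OK
  at node 20 with bounds (-inf, 34): OK
  at node 14 with bounds (-inf, 20): OK
  at node 2 with bounds (-inf, 14): OK
  at node 33 with bounds (20, 34): OK
  at node 28 with bounds (20, 33): OK
  at node 36 with bounds (34, +inf): OK
  at node 48 with bounds (36, +inf): OK
  at node 46 with bounds (36, 48): OK
No violation found at any node.
Result: Valid BST


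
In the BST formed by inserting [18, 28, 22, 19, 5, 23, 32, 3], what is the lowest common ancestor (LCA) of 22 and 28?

Tree insertion order: [18, 28, 22, 19, 5, 23, 32, 3]
Tree (level-order array): [18, 5, 28, 3, None, 22, 32, None, None, 19, 23]
In a BST, the LCA of p=22, q=28 is the first node v on the
root-to-leaf path with p <= v <= q (go left if both < v, right if both > v).
Walk from root:
  at 18: both 22 and 28 > 18, go right
  at 28: 22 <= 28 <= 28, this is the LCA
LCA = 28


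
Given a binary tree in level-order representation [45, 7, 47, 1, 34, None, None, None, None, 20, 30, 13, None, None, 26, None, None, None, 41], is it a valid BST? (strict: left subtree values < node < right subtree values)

Level-order array: [45, 7, 47, 1, 34, None, None, None, None, 20, 30, 13, None, None, 26, None, None, None, 41]
Validate using subtree bounds (lo, hi): at each node, require lo < value < hi,
then recurse left with hi=value and right with lo=value.
Preorder trace (stopping at first violation):
  at node 45 with bounds (-inf, +inf): OK
  at node 7 with bounds (-inf, 45): OK
  at node 1 with bounds (-inf, 7): OK
  at node 34 with bounds (7, 45): OK
  at node 20 with bounds (7, 34): OK
  at node 13 with bounds (7, 20): OK
  at node 30 with bounds (34, 45): VIOLATION
Node 30 violates its bound: not (34 < 30 < 45).
Result: Not a valid BST


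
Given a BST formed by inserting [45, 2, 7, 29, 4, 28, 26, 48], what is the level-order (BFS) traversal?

Tree insertion order: [45, 2, 7, 29, 4, 28, 26, 48]
Tree (level-order array): [45, 2, 48, None, 7, None, None, 4, 29, None, None, 28, None, 26]
BFS from the root, enqueuing left then right child of each popped node:
  queue [45] -> pop 45, enqueue [2, 48], visited so far: [45]
  queue [2, 48] -> pop 2, enqueue [7], visited so far: [45, 2]
  queue [48, 7] -> pop 48, enqueue [none], visited so far: [45, 2, 48]
  queue [7] -> pop 7, enqueue [4, 29], visited so far: [45, 2, 48, 7]
  queue [4, 29] -> pop 4, enqueue [none], visited so far: [45, 2, 48, 7, 4]
  queue [29] -> pop 29, enqueue [28], visited so far: [45, 2, 48, 7, 4, 29]
  queue [28] -> pop 28, enqueue [26], visited so far: [45, 2, 48, 7, 4, 29, 28]
  queue [26] -> pop 26, enqueue [none], visited so far: [45, 2, 48, 7, 4, 29, 28, 26]
Result: [45, 2, 48, 7, 4, 29, 28, 26]


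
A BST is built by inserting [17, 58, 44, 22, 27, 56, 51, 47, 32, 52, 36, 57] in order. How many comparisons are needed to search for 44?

Search path for 44: 17 -> 58 -> 44
Found: True
Comparisons: 3


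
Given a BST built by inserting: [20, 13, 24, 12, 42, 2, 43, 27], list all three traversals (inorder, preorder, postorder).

Tree insertion order: [20, 13, 24, 12, 42, 2, 43, 27]
Tree (level-order array): [20, 13, 24, 12, None, None, 42, 2, None, 27, 43]
Inorder (L, root, R): [2, 12, 13, 20, 24, 27, 42, 43]
Preorder (root, L, R): [20, 13, 12, 2, 24, 42, 27, 43]
Postorder (L, R, root): [2, 12, 13, 27, 43, 42, 24, 20]


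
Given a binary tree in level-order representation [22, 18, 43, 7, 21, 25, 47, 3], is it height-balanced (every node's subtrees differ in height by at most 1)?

Tree (level-order array): [22, 18, 43, 7, 21, 25, 47, 3]
Definition: a tree is height-balanced if, at every node, |h(left) - h(right)| <= 1 (empty subtree has height -1).
Bottom-up per-node check:
  node 3: h_left=-1, h_right=-1, diff=0 [OK], height=0
  node 7: h_left=0, h_right=-1, diff=1 [OK], height=1
  node 21: h_left=-1, h_right=-1, diff=0 [OK], height=0
  node 18: h_left=1, h_right=0, diff=1 [OK], height=2
  node 25: h_left=-1, h_right=-1, diff=0 [OK], height=0
  node 47: h_left=-1, h_right=-1, diff=0 [OK], height=0
  node 43: h_left=0, h_right=0, diff=0 [OK], height=1
  node 22: h_left=2, h_right=1, diff=1 [OK], height=3
All nodes satisfy the balance condition.
Result: Balanced


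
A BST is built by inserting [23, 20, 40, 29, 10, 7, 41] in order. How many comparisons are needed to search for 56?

Search path for 56: 23 -> 40 -> 41
Found: False
Comparisons: 3


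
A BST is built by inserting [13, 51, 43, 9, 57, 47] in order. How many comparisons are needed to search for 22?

Search path for 22: 13 -> 51 -> 43
Found: False
Comparisons: 3


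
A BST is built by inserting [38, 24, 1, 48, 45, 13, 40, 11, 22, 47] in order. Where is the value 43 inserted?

Starting tree (level order): [38, 24, 48, 1, None, 45, None, None, 13, 40, 47, 11, 22]
Insertion path: 38 -> 48 -> 45 -> 40
Result: insert 43 as right child of 40
Final tree (level order): [38, 24, 48, 1, None, 45, None, None, 13, 40, 47, 11, 22, None, 43]


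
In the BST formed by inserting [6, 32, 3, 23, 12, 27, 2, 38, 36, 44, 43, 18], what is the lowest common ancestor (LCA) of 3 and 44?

Tree insertion order: [6, 32, 3, 23, 12, 27, 2, 38, 36, 44, 43, 18]
Tree (level-order array): [6, 3, 32, 2, None, 23, 38, None, None, 12, 27, 36, 44, None, 18, None, None, None, None, 43]
In a BST, the LCA of p=3, q=44 is the first node v on the
root-to-leaf path with p <= v <= q (go left if both < v, right if both > v).
Walk from root:
  at 6: 3 <= 6 <= 44, this is the LCA
LCA = 6


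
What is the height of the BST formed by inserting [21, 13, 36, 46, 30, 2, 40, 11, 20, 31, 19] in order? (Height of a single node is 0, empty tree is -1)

Insertion order: [21, 13, 36, 46, 30, 2, 40, 11, 20, 31, 19]
Tree (level-order array): [21, 13, 36, 2, 20, 30, 46, None, 11, 19, None, None, 31, 40]
Compute height bottom-up (empty subtree = -1):
  height(11) = 1 + max(-1, -1) = 0
  height(2) = 1 + max(-1, 0) = 1
  height(19) = 1 + max(-1, -1) = 0
  height(20) = 1 + max(0, -1) = 1
  height(13) = 1 + max(1, 1) = 2
  height(31) = 1 + max(-1, -1) = 0
  height(30) = 1 + max(-1, 0) = 1
  height(40) = 1 + max(-1, -1) = 0
  height(46) = 1 + max(0, -1) = 1
  height(36) = 1 + max(1, 1) = 2
  height(21) = 1 + max(2, 2) = 3
Height = 3


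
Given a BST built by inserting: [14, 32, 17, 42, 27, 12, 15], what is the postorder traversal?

Tree insertion order: [14, 32, 17, 42, 27, 12, 15]
Tree (level-order array): [14, 12, 32, None, None, 17, 42, 15, 27]
Postorder traversal: [12, 15, 27, 17, 42, 32, 14]


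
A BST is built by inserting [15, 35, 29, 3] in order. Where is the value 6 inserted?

Starting tree (level order): [15, 3, 35, None, None, 29]
Insertion path: 15 -> 3
Result: insert 6 as right child of 3
Final tree (level order): [15, 3, 35, None, 6, 29]


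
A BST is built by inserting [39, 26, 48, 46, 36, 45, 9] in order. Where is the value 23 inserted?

Starting tree (level order): [39, 26, 48, 9, 36, 46, None, None, None, None, None, 45]
Insertion path: 39 -> 26 -> 9
Result: insert 23 as right child of 9
Final tree (level order): [39, 26, 48, 9, 36, 46, None, None, 23, None, None, 45]


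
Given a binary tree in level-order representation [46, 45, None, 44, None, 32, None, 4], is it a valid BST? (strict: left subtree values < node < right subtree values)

Level-order array: [46, 45, None, 44, None, 32, None, 4]
Validate using subtree bounds (lo, hi): at each node, require lo < value < hi,
then recurse left with hi=value and right with lo=value.
Preorder trace (stopping at first violation):
  at node 46 with bounds (-inf, +inf): OK
  at node 45 with bounds (-inf, 46): OK
  at node 44 with bounds (-inf, 45): OK
  at node 32 with bounds (-inf, 44): OK
  at node 4 with bounds (-inf, 32): OK
No violation found at any node.
Result: Valid BST


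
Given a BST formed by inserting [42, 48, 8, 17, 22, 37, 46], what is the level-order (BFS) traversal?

Tree insertion order: [42, 48, 8, 17, 22, 37, 46]
Tree (level-order array): [42, 8, 48, None, 17, 46, None, None, 22, None, None, None, 37]
BFS from the root, enqueuing left then right child of each popped node:
  queue [42] -> pop 42, enqueue [8, 48], visited so far: [42]
  queue [8, 48] -> pop 8, enqueue [17], visited so far: [42, 8]
  queue [48, 17] -> pop 48, enqueue [46], visited so far: [42, 8, 48]
  queue [17, 46] -> pop 17, enqueue [22], visited so far: [42, 8, 48, 17]
  queue [46, 22] -> pop 46, enqueue [none], visited so far: [42, 8, 48, 17, 46]
  queue [22] -> pop 22, enqueue [37], visited so far: [42, 8, 48, 17, 46, 22]
  queue [37] -> pop 37, enqueue [none], visited so far: [42, 8, 48, 17, 46, 22, 37]
Result: [42, 8, 48, 17, 46, 22, 37]


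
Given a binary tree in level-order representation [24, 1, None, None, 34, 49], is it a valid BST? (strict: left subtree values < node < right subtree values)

Level-order array: [24, 1, None, None, 34, 49]
Validate using subtree bounds (lo, hi): at each node, require lo < value < hi,
then recurse left with hi=value and right with lo=value.
Preorder trace (stopping at first violation):
  at node 24 with bounds (-inf, +inf): OK
  at node 1 with bounds (-inf, 24): OK
  at node 34 with bounds (1, 24): VIOLATION
Node 34 violates its bound: not (1 < 34 < 24).
Result: Not a valid BST


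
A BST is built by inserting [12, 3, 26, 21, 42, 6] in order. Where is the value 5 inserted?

Starting tree (level order): [12, 3, 26, None, 6, 21, 42]
Insertion path: 12 -> 3 -> 6
Result: insert 5 as left child of 6
Final tree (level order): [12, 3, 26, None, 6, 21, 42, 5]


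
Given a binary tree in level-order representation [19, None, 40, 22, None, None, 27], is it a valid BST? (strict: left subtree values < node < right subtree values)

Level-order array: [19, None, 40, 22, None, None, 27]
Validate using subtree bounds (lo, hi): at each node, require lo < value < hi,
then recurse left with hi=value and right with lo=value.
Preorder trace (stopping at first violation):
  at node 19 with bounds (-inf, +inf): OK
  at node 40 with bounds (19, +inf): OK
  at node 22 with bounds (19, 40): OK
  at node 27 with bounds (22, 40): OK
No violation found at any node.
Result: Valid BST


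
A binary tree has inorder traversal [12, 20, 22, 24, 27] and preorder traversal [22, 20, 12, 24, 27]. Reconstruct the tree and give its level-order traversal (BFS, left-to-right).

Inorder:  [12, 20, 22, 24, 27]
Preorder: [22, 20, 12, 24, 27]
Algorithm: preorder visits root first, so consume preorder in order;
for each root, split the current inorder slice at that value into
left-subtree inorder and right-subtree inorder, then recurse.
Recursive splits:
  root=22; inorder splits into left=[12, 20], right=[24, 27]
  root=20; inorder splits into left=[12], right=[]
  root=12; inorder splits into left=[], right=[]
  root=24; inorder splits into left=[], right=[27]
  root=27; inorder splits into left=[], right=[]
Reconstructed level-order: [22, 20, 24, 12, 27]


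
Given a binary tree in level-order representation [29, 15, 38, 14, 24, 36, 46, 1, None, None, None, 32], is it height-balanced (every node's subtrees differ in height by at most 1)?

Tree (level-order array): [29, 15, 38, 14, 24, 36, 46, 1, None, None, None, 32]
Definition: a tree is height-balanced if, at every node, |h(left) - h(right)| <= 1 (empty subtree has height -1).
Bottom-up per-node check:
  node 1: h_left=-1, h_right=-1, diff=0 [OK], height=0
  node 14: h_left=0, h_right=-1, diff=1 [OK], height=1
  node 24: h_left=-1, h_right=-1, diff=0 [OK], height=0
  node 15: h_left=1, h_right=0, diff=1 [OK], height=2
  node 32: h_left=-1, h_right=-1, diff=0 [OK], height=0
  node 36: h_left=0, h_right=-1, diff=1 [OK], height=1
  node 46: h_left=-1, h_right=-1, diff=0 [OK], height=0
  node 38: h_left=1, h_right=0, diff=1 [OK], height=2
  node 29: h_left=2, h_right=2, diff=0 [OK], height=3
All nodes satisfy the balance condition.
Result: Balanced


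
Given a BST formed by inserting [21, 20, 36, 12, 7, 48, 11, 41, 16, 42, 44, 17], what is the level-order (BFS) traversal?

Tree insertion order: [21, 20, 36, 12, 7, 48, 11, 41, 16, 42, 44, 17]
Tree (level-order array): [21, 20, 36, 12, None, None, 48, 7, 16, 41, None, None, 11, None, 17, None, 42, None, None, None, None, None, 44]
BFS from the root, enqueuing left then right child of each popped node:
  queue [21] -> pop 21, enqueue [20, 36], visited so far: [21]
  queue [20, 36] -> pop 20, enqueue [12], visited so far: [21, 20]
  queue [36, 12] -> pop 36, enqueue [48], visited so far: [21, 20, 36]
  queue [12, 48] -> pop 12, enqueue [7, 16], visited so far: [21, 20, 36, 12]
  queue [48, 7, 16] -> pop 48, enqueue [41], visited so far: [21, 20, 36, 12, 48]
  queue [7, 16, 41] -> pop 7, enqueue [11], visited so far: [21, 20, 36, 12, 48, 7]
  queue [16, 41, 11] -> pop 16, enqueue [17], visited so far: [21, 20, 36, 12, 48, 7, 16]
  queue [41, 11, 17] -> pop 41, enqueue [42], visited so far: [21, 20, 36, 12, 48, 7, 16, 41]
  queue [11, 17, 42] -> pop 11, enqueue [none], visited so far: [21, 20, 36, 12, 48, 7, 16, 41, 11]
  queue [17, 42] -> pop 17, enqueue [none], visited so far: [21, 20, 36, 12, 48, 7, 16, 41, 11, 17]
  queue [42] -> pop 42, enqueue [44], visited so far: [21, 20, 36, 12, 48, 7, 16, 41, 11, 17, 42]
  queue [44] -> pop 44, enqueue [none], visited so far: [21, 20, 36, 12, 48, 7, 16, 41, 11, 17, 42, 44]
Result: [21, 20, 36, 12, 48, 7, 16, 41, 11, 17, 42, 44]


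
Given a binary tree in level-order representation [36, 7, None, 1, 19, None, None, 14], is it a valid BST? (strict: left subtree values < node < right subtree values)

Level-order array: [36, 7, None, 1, 19, None, None, 14]
Validate using subtree bounds (lo, hi): at each node, require lo < value < hi,
then recurse left with hi=value and right with lo=value.
Preorder trace (stopping at first violation):
  at node 36 with bounds (-inf, +inf): OK
  at node 7 with bounds (-inf, 36): OK
  at node 1 with bounds (-inf, 7): OK
  at node 19 with bounds (7, 36): OK
  at node 14 with bounds (7, 19): OK
No violation found at any node.
Result: Valid BST


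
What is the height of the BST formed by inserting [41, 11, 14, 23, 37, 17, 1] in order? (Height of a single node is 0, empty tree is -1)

Insertion order: [41, 11, 14, 23, 37, 17, 1]
Tree (level-order array): [41, 11, None, 1, 14, None, None, None, 23, 17, 37]
Compute height bottom-up (empty subtree = -1):
  height(1) = 1 + max(-1, -1) = 0
  height(17) = 1 + max(-1, -1) = 0
  height(37) = 1 + max(-1, -1) = 0
  height(23) = 1 + max(0, 0) = 1
  height(14) = 1 + max(-1, 1) = 2
  height(11) = 1 + max(0, 2) = 3
  height(41) = 1 + max(3, -1) = 4
Height = 4


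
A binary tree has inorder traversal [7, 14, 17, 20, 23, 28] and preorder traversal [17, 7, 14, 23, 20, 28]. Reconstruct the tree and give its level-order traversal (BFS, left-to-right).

Inorder:  [7, 14, 17, 20, 23, 28]
Preorder: [17, 7, 14, 23, 20, 28]
Algorithm: preorder visits root first, so consume preorder in order;
for each root, split the current inorder slice at that value into
left-subtree inorder and right-subtree inorder, then recurse.
Recursive splits:
  root=17; inorder splits into left=[7, 14], right=[20, 23, 28]
  root=7; inorder splits into left=[], right=[14]
  root=14; inorder splits into left=[], right=[]
  root=23; inorder splits into left=[20], right=[28]
  root=20; inorder splits into left=[], right=[]
  root=28; inorder splits into left=[], right=[]
Reconstructed level-order: [17, 7, 23, 14, 20, 28]


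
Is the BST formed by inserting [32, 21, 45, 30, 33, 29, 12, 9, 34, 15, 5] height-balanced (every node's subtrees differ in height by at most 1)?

Tree (level-order array): [32, 21, 45, 12, 30, 33, None, 9, 15, 29, None, None, 34, 5]
Definition: a tree is height-balanced if, at every node, |h(left) - h(right)| <= 1 (empty subtree has height -1).
Bottom-up per-node check:
  node 5: h_left=-1, h_right=-1, diff=0 [OK], height=0
  node 9: h_left=0, h_right=-1, diff=1 [OK], height=1
  node 15: h_left=-1, h_right=-1, diff=0 [OK], height=0
  node 12: h_left=1, h_right=0, diff=1 [OK], height=2
  node 29: h_left=-1, h_right=-1, diff=0 [OK], height=0
  node 30: h_left=0, h_right=-1, diff=1 [OK], height=1
  node 21: h_left=2, h_right=1, diff=1 [OK], height=3
  node 34: h_left=-1, h_right=-1, diff=0 [OK], height=0
  node 33: h_left=-1, h_right=0, diff=1 [OK], height=1
  node 45: h_left=1, h_right=-1, diff=2 [FAIL (|1--1|=2 > 1)], height=2
  node 32: h_left=3, h_right=2, diff=1 [OK], height=4
Node 45 violates the condition: |1 - -1| = 2 > 1.
Result: Not balanced


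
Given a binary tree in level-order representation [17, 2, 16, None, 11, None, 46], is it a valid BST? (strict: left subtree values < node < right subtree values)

Level-order array: [17, 2, 16, None, 11, None, 46]
Validate using subtree bounds (lo, hi): at each node, require lo < value < hi,
then recurse left with hi=value and right with lo=value.
Preorder trace (stopping at first violation):
  at node 17 with bounds (-inf, +inf): OK
  at node 2 with bounds (-inf, 17): OK
  at node 11 with bounds (2, 17): OK
  at node 16 with bounds (17, +inf): VIOLATION
Node 16 violates its bound: not (17 < 16 < +inf).
Result: Not a valid BST


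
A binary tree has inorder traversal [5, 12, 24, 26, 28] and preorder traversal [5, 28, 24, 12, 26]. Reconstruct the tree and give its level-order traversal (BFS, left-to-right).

Inorder:  [5, 12, 24, 26, 28]
Preorder: [5, 28, 24, 12, 26]
Algorithm: preorder visits root first, so consume preorder in order;
for each root, split the current inorder slice at that value into
left-subtree inorder and right-subtree inorder, then recurse.
Recursive splits:
  root=5; inorder splits into left=[], right=[12, 24, 26, 28]
  root=28; inorder splits into left=[12, 24, 26], right=[]
  root=24; inorder splits into left=[12], right=[26]
  root=12; inorder splits into left=[], right=[]
  root=26; inorder splits into left=[], right=[]
Reconstructed level-order: [5, 28, 24, 12, 26]


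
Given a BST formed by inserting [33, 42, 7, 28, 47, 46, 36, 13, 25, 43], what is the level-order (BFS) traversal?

Tree insertion order: [33, 42, 7, 28, 47, 46, 36, 13, 25, 43]
Tree (level-order array): [33, 7, 42, None, 28, 36, 47, 13, None, None, None, 46, None, None, 25, 43]
BFS from the root, enqueuing left then right child of each popped node:
  queue [33] -> pop 33, enqueue [7, 42], visited so far: [33]
  queue [7, 42] -> pop 7, enqueue [28], visited so far: [33, 7]
  queue [42, 28] -> pop 42, enqueue [36, 47], visited so far: [33, 7, 42]
  queue [28, 36, 47] -> pop 28, enqueue [13], visited so far: [33, 7, 42, 28]
  queue [36, 47, 13] -> pop 36, enqueue [none], visited so far: [33, 7, 42, 28, 36]
  queue [47, 13] -> pop 47, enqueue [46], visited so far: [33, 7, 42, 28, 36, 47]
  queue [13, 46] -> pop 13, enqueue [25], visited so far: [33, 7, 42, 28, 36, 47, 13]
  queue [46, 25] -> pop 46, enqueue [43], visited so far: [33, 7, 42, 28, 36, 47, 13, 46]
  queue [25, 43] -> pop 25, enqueue [none], visited so far: [33, 7, 42, 28, 36, 47, 13, 46, 25]
  queue [43] -> pop 43, enqueue [none], visited so far: [33, 7, 42, 28, 36, 47, 13, 46, 25, 43]
Result: [33, 7, 42, 28, 36, 47, 13, 46, 25, 43]


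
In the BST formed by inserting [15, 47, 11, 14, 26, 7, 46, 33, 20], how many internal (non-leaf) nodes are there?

Tree built from: [15, 47, 11, 14, 26, 7, 46, 33, 20]
Tree (level-order array): [15, 11, 47, 7, 14, 26, None, None, None, None, None, 20, 46, None, None, 33]
Rule: An internal node has at least one child.
Per-node child counts:
  node 15: 2 child(ren)
  node 11: 2 child(ren)
  node 7: 0 child(ren)
  node 14: 0 child(ren)
  node 47: 1 child(ren)
  node 26: 2 child(ren)
  node 20: 0 child(ren)
  node 46: 1 child(ren)
  node 33: 0 child(ren)
Matching nodes: [15, 11, 47, 26, 46]
Count of internal (non-leaf) nodes: 5


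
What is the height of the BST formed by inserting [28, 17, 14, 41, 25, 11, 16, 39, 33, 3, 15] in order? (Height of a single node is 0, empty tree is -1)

Insertion order: [28, 17, 14, 41, 25, 11, 16, 39, 33, 3, 15]
Tree (level-order array): [28, 17, 41, 14, 25, 39, None, 11, 16, None, None, 33, None, 3, None, 15]
Compute height bottom-up (empty subtree = -1):
  height(3) = 1 + max(-1, -1) = 0
  height(11) = 1 + max(0, -1) = 1
  height(15) = 1 + max(-1, -1) = 0
  height(16) = 1 + max(0, -1) = 1
  height(14) = 1 + max(1, 1) = 2
  height(25) = 1 + max(-1, -1) = 0
  height(17) = 1 + max(2, 0) = 3
  height(33) = 1 + max(-1, -1) = 0
  height(39) = 1 + max(0, -1) = 1
  height(41) = 1 + max(1, -1) = 2
  height(28) = 1 + max(3, 2) = 4
Height = 4


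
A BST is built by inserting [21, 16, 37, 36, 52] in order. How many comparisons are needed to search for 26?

Search path for 26: 21 -> 37 -> 36
Found: False
Comparisons: 3


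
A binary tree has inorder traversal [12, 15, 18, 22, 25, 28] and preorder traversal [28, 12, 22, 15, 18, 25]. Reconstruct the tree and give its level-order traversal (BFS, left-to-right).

Inorder:  [12, 15, 18, 22, 25, 28]
Preorder: [28, 12, 22, 15, 18, 25]
Algorithm: preorder visits root first, so consume preorder in order;
for each root, split the current inorder slice at that value into
left-subtree inorder and right-subtree inorder, then recurse.
Recursive splits:
  root=28; inorder splits into left=[12, 15, 18, 22, 25], right=[]
  root=12; inorder splits into left=[], right=[15, 18, 22, 25]
  root=22; inorder splits into left=[15, 18], right=[25]
  root=15; inorder splits into left=[], right=[18]
  root=18; inorder splits into left=[], right=[]
  root=25; inorder splits into left=[], right=[]
Reconstructed level-order: [28, 12, 22, 15, 25, 18]


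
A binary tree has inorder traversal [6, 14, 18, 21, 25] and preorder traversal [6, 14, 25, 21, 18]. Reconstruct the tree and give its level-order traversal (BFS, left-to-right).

Inorder:  [6, 14, 18, 21, 25]
Preorder: [6, 14, 25, 21, 18]
Algorithm: preorder visits root first, so consume preorder in order;
for each root, split the current inorder slice at that value into
left-subtree inorder and right-subtree inorder, then recurse.
Recursive splits:
  root=6; inorder splits into left=[], right=[14, 18, 21, 25]
  root=14; inorder splits into left=[], right=[18, 21, 25]
  root=25; inorder splits into left=[18, 21], right=[]
  root=21; inorder splits into left=[18], right=[]
  root=18; inorder splits into left=[], right=[]
Reconstructed level-order: [6, 14, 25, 21, 18]


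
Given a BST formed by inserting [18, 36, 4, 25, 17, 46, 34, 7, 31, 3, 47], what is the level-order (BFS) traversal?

Tree insertion order: [18, 36, 4, 25, 17, 46, 34, 7, 31, 3, 47]
Tree (level-order array): [18, 4, 36, 3, 17, 25, 46, None, None, 7, None, None, 34, None, 47, None, None, 31]
BFS from the root, enqueuing left then right child of each popped node:
  queue [18] -> pop 18, enqueue [4, 36], visited so far: [18]
  queue [4, 36] -> pop 4, enqueue [3, 17], visited so far: [18, 4]
  queue [36, 3, 17] -> pop 36, enqueue [25, 46], visited so far: [18, 4, 36]
  queue [3, 17, 25, 46] -> pop 3, enqueue [none], visited so far: [18, 4, 36, 3]
  queue [17, 25, 46] -> pop 17, enqueue [7], visited so far: [18, 4, 36, 3, 17]
  queue [25, 46, 7] -> pop 25, enqueue [34], visited so far: [18, 4, 36, 3, 17, 25]
  queue [46, 7, 34] -> pop 46, enqueue [47], visited so far: [18, 4, 36, 3, 17, 25, 46]
  queue [7, 34, 47] -> pop 7, enqueue [none], visited so far: [18, 4, 36, 3, 17, 25, 46, 7]
  queue [34, 47] -> pop 34, enqueue [31], visited so far: [18, 4, 36, 3, 17, 25, 46, 7, 34]
  queue [47, 31] -> pop 47, enqueue [none], visited so far: [18, 4, 36, 3, 17, 25, 46, 7, 34, 47]
  queue [31] -> pop 31, enqueue [none], visited so far: [18, 4, 36, 3, 17, 25, 46, 7, 34, 47, 31]
Result: [18, 4, 36, 3, 17, 25, 46, 7, 34, 47, 31]


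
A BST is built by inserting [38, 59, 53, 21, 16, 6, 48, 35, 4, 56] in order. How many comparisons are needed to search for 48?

Search path for 48: 38 -> 59 -> 53 -> 48
Found: True
Comparisons: 4


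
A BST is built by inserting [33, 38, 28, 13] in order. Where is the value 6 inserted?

Starting tree (level order): [33, 28, 38, 13]
Insertion path: 33 -> 28 -> 13
Result: insert 6 as left child of 13
Final tree (level order): [33, 28, 38, 13, None, None, None, 6]


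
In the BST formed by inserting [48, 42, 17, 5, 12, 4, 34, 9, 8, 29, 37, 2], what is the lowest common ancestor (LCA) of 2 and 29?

Tree insertion order: [48, 42, 17, 5, 12, 4, 34, 9, 8, 29, 37, 2]
Tree (level-order array): [48, 42, None, 17, None, 5, 34, 4, 12, 29, 37, 2, None, 9, None, None, None, None, None, None, None, 8]
In a BST, the LCA of p=2, q=29 is the first node v on the
root-to-leaf path with p <= v <= q (go left if both < v, right if both > v).
Walk from root:
  at 48: both 2 and 29 < 48, go left
  at 42: both 2 and 29 < 42, go left
  at 17: 2 <= 17 <= 29, this is the LCA
LCA = 17


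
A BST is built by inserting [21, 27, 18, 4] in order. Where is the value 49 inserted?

Starting tree (level order): [21, 18, 27, 4]
Insertion path: 21 -> 27
Result: insert 49 as right child of 27
Final tree (level order): [21, 18, 27, 4, None, None, 49]


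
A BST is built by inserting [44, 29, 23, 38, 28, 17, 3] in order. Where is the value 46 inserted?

Starting tree (level order): [44, 29, None, 23, 38, 17, 28, None, None, 3]
Insertion path: 44
Result: insert 46 as right child of 44
Final tree (level order): [44, 29, 46, 23, 38, None, None, 17, 28, None, None, 3]


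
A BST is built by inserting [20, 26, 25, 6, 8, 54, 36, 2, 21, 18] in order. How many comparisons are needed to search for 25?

Search path for 25: 20 -> 26 -> 25
Found: True
Comparisons: 3


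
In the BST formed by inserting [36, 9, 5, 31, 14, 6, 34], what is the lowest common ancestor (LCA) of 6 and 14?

Tree insertion order: [36, 9, 5, 31, 14, 6, 34]
Tree (level-order array): [36, 9, None, 5, 31, None, 6, 14, 34]
In a BST, the LCA of p=6, q=14 is the first node v on the
root-to-leaf path with p <= v <= q (go left if both < v, right if both > v).
Walk from root:
  at 36: both 6 and 14 < 36, go left
  at 9: 6 <= 9 <= 14, this is the LCA
LCA = 9


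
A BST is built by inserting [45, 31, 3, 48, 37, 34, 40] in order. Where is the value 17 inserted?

Starting tree (level order): [45, 31, 48, 3, 37, None, None, None, None, 34, 40]
Insertion path: 45 -> 31 -> 3
Result: insert 17 as right child of 3
Final tree (level order): [45, 31, 48, 3, 37, None, None, None, 17, 34, 40]


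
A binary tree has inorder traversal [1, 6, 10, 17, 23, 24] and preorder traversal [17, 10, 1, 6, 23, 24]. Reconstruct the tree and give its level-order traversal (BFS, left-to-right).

Inorder:  [1, 6, 10, 17, 23, 24]
Preorder: [17, 10, 1, 6, 23, 24]
Algorithm: preorder visits root first, so consume preorder in order;
for each root, split the current inorder slice at that value into
left-subtree inorder and right-subtree inorder, then recurse.
Recursive splits:
  root=17; inorder splits into left=[1, 6, 10], right=[23, 24]
  root=10; inorder splits into left=[1, 6], right=[]
  root=1; inorder splits into left=[], right=[6]
  root=6; inorder splits into left=[], right=[]
  root=23; inorder splits into left=[], right=[24]
  root=24; inorder splits into left=[], right=[]
Reconstructed level-order: [17, 10, 23, 1, 24, 6]


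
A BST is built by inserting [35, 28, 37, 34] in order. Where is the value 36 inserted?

Starting tree (level order): [35, 28, 37, None, 34]
Insertion path: 35 -> 37
Result: insert 36 as left child of 37
Final tree (level order): [35, 28, 37, None, 34, 36]


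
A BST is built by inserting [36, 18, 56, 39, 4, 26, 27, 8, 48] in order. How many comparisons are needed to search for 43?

Search path for 43: 36 -> 56 -> 39 -> 48
Found: False
Comparisons: 4


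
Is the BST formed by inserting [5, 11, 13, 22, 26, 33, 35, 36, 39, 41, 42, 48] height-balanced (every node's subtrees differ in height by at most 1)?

Tree (level-order array): [5, None, 11, None, 13, None, 22, None, 26, None, 33, None, 35, None, 36, None, 39, None, 41, None, 42, None, 48]
Definition: a tree is height-balanced if, at every node, |h(left) - h(right)| <= 1 (empty subtree has height -1).
Bottom-up per-node check:
  node 48: h_left=-1, h_right=-1, diff=0 [OK], height=0
  node 42: h_left=-1, h_right=0, diff=1 [OK], height=1
  node 41: h_left=-1, h_right=1, diff=2 [FAIL (|-1-1|=2 > 1)], height=2
  node 39: h_left=-1, h_right=2, diff=3 [FAIL (|-1-2|=3 > 1)], height=3
  node 36: h_left=-1, h_right=3, diff=4 [FAIL (|-1-3|=4 > 1)], height=4
  node 35: h_left=-1, h_right=4, diff=5 [FAIL (|-1-4|=5 > 1)], height=5
  node 33: h_left=-1, h_right=5, diff=6 [FAIL (|-1-5|=6 > 1)], height=6
  node 26: h_left=-1, h_right=6, diff=7 [FAIL (|-1-6|=7 > 1)], height=7
  node 22: h_left=-1, h_right=7, diff=8 [FAIL (|-1-7|=8 > 1)], height=8
  node 13: h_left=-1, h_right=8, diff=9 [FAIL (|-1-8|=9 > 1)], height=9
  node 11: h_left=-1, h_right=9, diff=10 [FAIL (|-1-9|=10 > 1)], height=10
  node 5: h_left=-1, h_right=10, diff=11 [FAIL (|-1-10|=11 > 1)], height=11
Node 41 violates the condition: |-1 - 1| = 2 > 1.
Result: Not balanced


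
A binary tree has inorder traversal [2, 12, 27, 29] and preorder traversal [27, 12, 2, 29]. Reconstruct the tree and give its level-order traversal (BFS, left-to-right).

Inorder:  [2, 12, 27, 29]
Preorder: [27, 12, 2, 29]
Algorithm: preorder visits root first, so consume preorder in order;
for each root, split the current inorder slice at that value into
left-subtree inorder and right-subtree inorder, then recurse.
Recursive splits:
  root=27; inorder splits into left=[2, 12], right=[29]
  root=12; inorder splits into left=[2], right=[]
  root=2; inorder splits into left=[], right=[]
  root=29; inorder splits into left=[], right=[]
Reconstructed level-order: [27, 12, 29, 2]


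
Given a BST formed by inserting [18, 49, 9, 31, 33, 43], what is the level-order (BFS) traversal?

Tree insertion order: [18, 49, 9, 31, 33, 43]
Tree (level-order array): [18, 9, 49, None, None, 31, None, None, 33, None, 43]
BFS from the root, enqueuing left then right child of each popped node:
  queue [18] -> pop 18, enqueue [9, 49], visited so far: [18]
  queue [9, 49] -> pop 9, enqueue [none], visited so far: [18, 9]
  queue [49] -> pop 49, enqueue [31], visited so far: [18, 9, 49]
  queue [31] -> pop 31, enqueue [33], visited so far: [18, 9, 49, 31]
  queue [33] -> pop 33, enqueue [43], visited so far: [18, 9, 49, 31, 33]
  queue [43] -> pop 43, enqueue [none], visited so far: [18, 9, 49, 31, 33, 43]
Result: [18, 9, 49, 31, 33, 43]


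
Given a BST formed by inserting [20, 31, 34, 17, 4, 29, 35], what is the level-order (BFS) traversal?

Tree insertion order: [20, 31, 34, 17, 4, 29, 35]
Tree (level-order array): [20, 17, 31, 4, None, 29, 34, None, None, None, None, None, 35]
BFS from the root, enqueuing left then right child of each popped node:
  queue [20] -> pop 20, enqueue [17, 31], visited so far: [20]
  queue [17, 31] -> pop 17, enqueue [4], visited so far: [20, 17]
  queue [31, 4] -> pop 31, enqueue [29, 34], visited so far: [20, 17, 31]
  queue [4, 29, 34] -> pop 4, enqueue [none], visited so far: [20, 17, 31, 4]
  queue [29, 34] -> pop 29, enqueue [none], visited so far: [20, 17, 31, 4, 29]
  queue [34] -> pop 34, enqueue [35], visited so far: [20, 17, 31, 4, 29, 34]
  queue [35] -> pop 35, enqueue [none], visited so far: [20, 17, 31, 4, 29, 34, 35]
Result: [20, 17, 31, 4, 29, 34, 35]


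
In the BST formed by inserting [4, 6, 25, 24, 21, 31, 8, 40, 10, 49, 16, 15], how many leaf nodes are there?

Tree built from: [4, 6, 25, 24, 21, 31, 8, 40, 10, 49, 16, 15]
Tree (level-order array): [4, None, 6, None, 25, 24, 31, 21, None, None, 40, 8, None, None, 49, None, 10, None, None, None, 16, 15]
Rule: A leaf has 0 children.
Per-node child counts:
  node 4: 1 child(ren)
  node 6: 1 child(ren)
  node 25: 2 child(ren)
  node 24: 1 child(ren)
  node 21: 1 child(ren)
  node 8: 1 child(ren)
  node 10: 1 child(ren)
  node 16: 1 child(ren)
  node 15: 0 child(ren)
  node 31: 1 child(ren)
  node 40: 1 child(ren)
  node 49: 0 child(ren)
Matching nodes: [15, 49]
Count of leaf nodes: 2


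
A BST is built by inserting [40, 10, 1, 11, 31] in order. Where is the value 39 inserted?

Starting tree (level order): [40, 10, None, 1, 11, None, None, None, 31]
Insertion path: 40 -> 10 -> 11 -> 31
Result: insert 39 as right child of 31
Final tree (level order): [40, 10, None, 1, 11, None, None, None, 31, None, 39]


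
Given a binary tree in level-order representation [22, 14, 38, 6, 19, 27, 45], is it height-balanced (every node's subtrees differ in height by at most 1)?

Tree (level-order array): [22, 14, 38, 6, 19, 27, 45]
Definition: a tree is height-balanced if, at every node, |h(left) - h(right)| <= 1 (empty subtree has height -1).
Bottom-up per-node check:
  node 6: h_left=-1, h_right=-1, diff=0 [OK], height=0
  node 19: h_left=-1, h_right=-1, diff=0 [OK], height=0
  node 14: h_left=0, h_right=0, diff=0 [OK], height=1
  node 27: h_left=-1, h_right=-1, diff=0 [OK], height=0
  node 45: h_left=-1, h_right=-1, diff=0 [OK], height=0
  node 38: h_left=0, h_right=0, diff=0 [OK], height=1
  node 22: h_left=1, h_right=1, diff=0 [OK], height=2
All nodes satisfy the balance condition.
Result: Balanced


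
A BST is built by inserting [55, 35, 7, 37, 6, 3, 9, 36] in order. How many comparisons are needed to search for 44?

Search path for 44: 55 -> 35 -> 37
Found: False
Comparisons: 3


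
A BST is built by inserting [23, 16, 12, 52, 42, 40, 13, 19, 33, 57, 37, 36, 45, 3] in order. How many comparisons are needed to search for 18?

Search path for 18: 23 -> 16 -> 19
Found: False
Comparisons: 3


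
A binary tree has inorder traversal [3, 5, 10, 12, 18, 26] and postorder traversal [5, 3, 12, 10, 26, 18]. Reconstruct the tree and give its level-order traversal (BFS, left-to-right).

Inorder:   [3, 5, 10, 12, 18, 26]
Postorder: [5, 3, 12, 10, 26, 18]
Algorithm: postorder visits root last, so walk postorder right-to-left;
each value is the root of the current inorder slice — split it at that
value, recurse on the right subtree first, then the left.
Recursive splits:
  root=18; inorder splits into left=[3, 5, 10, 12], right=[26]
  root=26; inorder splits into left=[], right=[]
  root=10; inorder splits into left=[3, 5], right=[12]
  root=12; inorder splits into left=[], right=[]
  root=3; inorder splits into left=[], right=[5]
  root=5; inorder splits into left=[], right=[]
Reconstructed level-order: [18, 10, 26, 3, 12, 5]


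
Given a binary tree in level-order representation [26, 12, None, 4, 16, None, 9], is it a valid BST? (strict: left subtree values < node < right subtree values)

Level-order array: [26, 12, None, 4, 16, None, 9]
Validate using subtree bounds (lo, hi): at each node, require lo < value < hi,
then recurse left with hi=value and right with lo=value.
Preorder trace (stopping at first violation):
  at node 26 with bounds (-inf, +inf): OK
  at node 12 with bounds (-inf, 26): OK
  at node 4 with bounds (-inf, 12): OK
  at node 9 with bounds (4, 12): OK
  at node 16 with bounds (12, 26): OK
No violation found at any node.
Result: Valid BST


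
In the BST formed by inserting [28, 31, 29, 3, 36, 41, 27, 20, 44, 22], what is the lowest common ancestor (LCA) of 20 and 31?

Tree insertion order: [28, 31, 29, 3, 36, 41, 27, 20, 44, 22]
Tree (level-order array): [28, 3, 31, None, 27, 29, 36, 20, None, None, None, None, 41, None, 22, None, 44]
In a BST, the LCA of p=20, q=31 is the first node v on the
root-to-leaf path with p <= v <= q (go left if both < v, right if both > v).
Walk from root:
  at 28: 20 <= 28 <= 31, this is the LCA
LCA = 28


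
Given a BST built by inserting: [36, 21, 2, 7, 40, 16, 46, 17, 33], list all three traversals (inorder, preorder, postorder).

Tree insertion order: [36, 21, 2, 7, 40, 16, 46, 17, 33]
Tree (level-order array): [36, 21, 40, 2, 33, None, 46, None, 7, None, None, None, None, None, 16, None, 17]
Inorder (L, root, R): [2, 7, 16, 17, 21, 33, 36, 40, 46]
Preorder (root, L, R): [36, 21, 2, 7, 16, 17, 33, 40, 46]
Postorder (L, R, root): [17, 16, 7, 2, 33, 21, 46, 40, 36]


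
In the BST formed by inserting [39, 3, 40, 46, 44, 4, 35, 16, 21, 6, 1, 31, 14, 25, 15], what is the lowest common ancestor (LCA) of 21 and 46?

Tree insertion order: [39, 3, 40, 46, 44, 4, 35, 16, 21, 6, 1, 31, 14, 25, 15]
Tree (level-order array): [39, 3, 40, 1, 4, None, 46, None, None, None, 35, 44, None, 16, None, None, None, 6, 21, None, 14, None, 31, None, 15, 25]
In a BST, the LCA of p=21, q=46 is the first node v on the
root-to-leaf path with p <= v <= q (go left if both < v, right if both > v).
Walk from root:
  at 39: 21 <= 39 <= 46, this is the LCA
LCA = 39
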